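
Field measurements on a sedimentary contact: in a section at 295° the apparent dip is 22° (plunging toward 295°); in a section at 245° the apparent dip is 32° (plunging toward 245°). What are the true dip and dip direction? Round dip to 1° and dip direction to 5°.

The two traces are lines in the plane: v₁ = (sin 295°·cos 22°, cos 295°·cos 22°, −sin 22°), v₂ = (sin 245°·cos 32°, cos 245°·cos 32°, −sin 32°).
Cross product v₁ × v₂ gives the pole to the plane: n ∝ (-0.342, -0.157, 0.602).
Dip δ = arctan(|n_h|/n_z) = arctan(0.376/0.602) = 32.0°.
Dip direction = azimuth of (n_x, n_y) = atan2(-0.342, -0.157) = 245°.

true dip 32°, dip direction 245°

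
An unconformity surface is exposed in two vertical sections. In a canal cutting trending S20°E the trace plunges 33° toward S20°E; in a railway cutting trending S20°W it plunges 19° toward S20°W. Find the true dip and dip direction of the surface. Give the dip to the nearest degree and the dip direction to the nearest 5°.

true dip 35°, dip direction 140°

The two traces are lines in the plane: v₁ = (sin 160°·cos 33°, cos 160°·cos 33°, −sin 33°), v₂ = (sin 200°·cos 19°, cos 200°·cos 19°, −sin 19°).
Cross product v₁ × v₂ gives the pole to the plane: n ∝ (0.227, -0.270, 0.510).
tan δ = √(n_x²+n_y²)/n_z = 0.353/0.510, so δ = 34.7°.
Dip direction = atan2(0.227, -0.270) = 140° (azimuth of n's horizontal projection).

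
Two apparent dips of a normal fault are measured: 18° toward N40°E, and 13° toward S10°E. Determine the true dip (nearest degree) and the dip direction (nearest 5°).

true dip 33°, dip direction 100°

Represent each trace as a vector plunging at its apparent dip toward its trend (east-north-up frame): v₁ = (0.611, 0.729, -0.309), v₂ = (0.169, -0.960, -0.225).
Cross product v₁ × v₂ gives the pole to the plane: n ∝ (0.460, -0.085, 0.710).
tan δ = √(n_x²+n_y²)/n_z = 0.468/0.710, so δ = 33.4°.
The horizontal component of n points toward azimuth atan2(n_x, n_y) = 100°, the dip direction.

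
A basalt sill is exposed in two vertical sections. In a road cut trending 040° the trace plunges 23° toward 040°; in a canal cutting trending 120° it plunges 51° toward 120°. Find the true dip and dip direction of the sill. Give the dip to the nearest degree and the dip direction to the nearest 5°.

true dip 51°, dip direction 110°

The two traces are lines in the plane: v₁ = (sin 40°·cos 23°, cos 40°·cos 23°, −sin 23°), v₂ = (sin 120°·cos 51°, cos 120°·cos 51°, −sin 51°).
The plane normal is n = v₁ × v₂ ∝ (0.671, -0.247, 0.570).
True dip = arccos(n_z / |n|) = arccos(0.6237) = 51.4°.
Dip direction = atan2(0.671, -0.247) = 110° (azimuth of n's horizontal projection).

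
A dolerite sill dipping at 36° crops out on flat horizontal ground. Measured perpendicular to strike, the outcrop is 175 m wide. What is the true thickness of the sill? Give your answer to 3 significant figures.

103 m

True thickness t = w · sin(dip) = 175 × sin 36°
t = 175 × 0.5878 = 102.862 m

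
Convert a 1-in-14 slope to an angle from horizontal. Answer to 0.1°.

4.1°

tan θ = 1/14 = 0.0714
θ = arctan(0.0714) = 4.09°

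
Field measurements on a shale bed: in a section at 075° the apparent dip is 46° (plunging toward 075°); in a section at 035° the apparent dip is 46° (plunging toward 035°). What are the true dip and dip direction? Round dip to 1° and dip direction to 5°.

true dip 48°, dip direction 055°

The two traces are lines in the plane: v₁ = (sin 75°·cos 46°, cos 75°·cos 46°, −sin 46°), v₂ = (sin 35°·cos 46°, cos 35°·cos 46°, −sin 46°).
The plane normal is n = v₁ × v₂ ∝ (0.280, 0.196, 0.310).
tan δ = √(n_x²+n_y²)/n_z = 0.342/0.310, so δ = 47.8°.
Dip direction = azimuth of (n_x, n_y) = atan2(0.280, 0.196) = 55°.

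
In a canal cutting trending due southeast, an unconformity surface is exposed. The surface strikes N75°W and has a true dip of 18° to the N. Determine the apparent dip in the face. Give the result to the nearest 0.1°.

9.2°

The section lies 30° from the strike.
tan(apparent dip) = tan 18° · sin 30° = 0.1625
α = arctan(0.1625) = 9.23°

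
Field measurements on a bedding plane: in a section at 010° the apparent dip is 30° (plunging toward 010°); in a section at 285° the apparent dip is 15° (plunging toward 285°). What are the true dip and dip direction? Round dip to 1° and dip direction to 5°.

Each apparent-dip line lies in the plane. As unit vectors (x east, y north, z up), v₁ plunges 30°→010° and v₂ plunges 15°→285°.
Cross product v₁ × v₂ gives the pole to the plane: n ∝ (-0.096, 0.505, 0.833).
tan δ = √(n_x²+n_y²)/n_z = 0.514/0.833, so δ = 31.7°.
Dip direction = azimuth of (n_x, n_y) = atan2(-0.096, 0.505) = 349°.

true dip 32°, dip direction 350°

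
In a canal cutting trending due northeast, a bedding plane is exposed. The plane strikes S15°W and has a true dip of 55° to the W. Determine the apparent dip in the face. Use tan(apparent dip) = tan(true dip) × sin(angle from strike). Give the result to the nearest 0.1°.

The strike is S15°W and the section trends due northeast; the acute angle between them is β = 30°.
tan(apparent dip) = tan 55° · sin 30° = 0.7141
α = arctan(0.7141) = 35.53°

35.5°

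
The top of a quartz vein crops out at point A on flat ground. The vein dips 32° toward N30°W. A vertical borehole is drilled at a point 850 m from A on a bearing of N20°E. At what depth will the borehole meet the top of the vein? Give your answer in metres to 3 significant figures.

The hole lies 50° from the dip direction, so the down-dip offset is 850 × cos 50° = 546.37 m.
Depth = down-dip offset × tan(dip) = 546.37 × tan 32° = 546.37 × 0.6249
Depth = 341.41 m

341 m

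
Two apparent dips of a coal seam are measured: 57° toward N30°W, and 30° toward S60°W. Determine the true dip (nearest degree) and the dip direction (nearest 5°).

Represent each trace as a vector plunging at its apparent dip toward its trend (east-north-up frame): v₁ = (-0.272, 0.472, -0.839), v₂ = (-0.750, -0.433, -0.500).
The plane normal is n = v₁ × v₂ ∝ (-0.599, 0.493, 0.472).
True dip = arccos(n_z / |n|) = arccos(0.5196) = 58.7°.
Dip direction = atan2(-0.599, 0.493) = 309° (azimuth of n's horizontal projection).

true dip 59°, dip direction 310°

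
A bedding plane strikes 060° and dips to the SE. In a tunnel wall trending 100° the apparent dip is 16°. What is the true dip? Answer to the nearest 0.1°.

The section is 40° from the strike.
tan(true dip) = tan 16° / sin 40° = 0.4461
δ = arctan(0.4461) = 24.04°

24.0°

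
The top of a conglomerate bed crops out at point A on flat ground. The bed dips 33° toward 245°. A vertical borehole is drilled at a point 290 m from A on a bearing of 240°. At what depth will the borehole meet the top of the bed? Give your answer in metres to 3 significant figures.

188 m

The hole lies 5° from the dip direction, so the down-dip offset is 290 × cos 5° = 288.90 m.
Depth = down-dip offset × tan(dip) = 288.90 × tan 33° = 288.90 × 0.6494
Depth = 187.61 m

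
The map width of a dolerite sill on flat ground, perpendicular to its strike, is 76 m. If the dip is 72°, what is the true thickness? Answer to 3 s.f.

True thickness t = w · sin(dip) = 76 × sin 72°
t = 76 × 0.9511 = 72.280 m

72.3 m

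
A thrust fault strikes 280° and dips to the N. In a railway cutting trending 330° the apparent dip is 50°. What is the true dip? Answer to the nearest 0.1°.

57.3°

The section is 50° from the strike.
tan δ = tan α / sin β = tan 50° / sin 50° = 1.1918 / 0.7660 = 1.5557
δ = arctan(1.5557) = 57.27°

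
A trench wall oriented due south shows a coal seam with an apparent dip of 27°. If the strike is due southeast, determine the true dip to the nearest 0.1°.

β = acute angle between strike due southeast and section due south = 45°.
tan δ = tan α / sin β = tan 27° / sin 45° = 0.5095 / 0.7071 = 0.7206
δ = arctan(0.7206) = 35.78°

35.8°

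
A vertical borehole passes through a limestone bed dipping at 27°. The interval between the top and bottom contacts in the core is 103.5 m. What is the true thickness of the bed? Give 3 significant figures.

92.2 m

True thickness t = h · cos(dip) = 103.5 × cos 27°
t = 103.5 × 0.8910 = 92.219 m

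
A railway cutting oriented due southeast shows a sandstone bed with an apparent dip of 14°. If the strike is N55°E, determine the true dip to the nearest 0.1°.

The section is 80° from the strike.
tan(true dip) = tan 14° / sin 80° = 0.2532
δ = arctan(0.2532) = 14.21°

14.2°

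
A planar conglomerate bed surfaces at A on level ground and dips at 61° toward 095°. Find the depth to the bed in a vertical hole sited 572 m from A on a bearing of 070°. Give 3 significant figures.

935 m

The hole lies 25° from the dip direction, so the down-dip offset is 572 × cos 25° = 518.41 m.
Depth = down-dip offset × tan(dip) = 518.41 × tan 61° = 518.41 × 1.8040
Depth = 935.23 m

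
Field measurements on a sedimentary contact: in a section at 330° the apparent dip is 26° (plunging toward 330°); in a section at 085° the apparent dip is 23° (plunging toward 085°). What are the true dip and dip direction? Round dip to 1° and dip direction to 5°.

The two traces are lines in the plane: v₁ = (sin 330°·cos 26°, cos 330°·cos 26°, −sin 26°), v₂ = (sin 85°·cos 23°, cos 85°·cos 23°, −sin 23°).
n = v₁ × v₂ = (0.269, 0.578, 0.750) (taken with n_z > 0).
True dip = arccos(n_z / |n|) = arccos(0.7620) = 40.4°.
The horizontal component of n points toward azimuth atan2(n_x, n_y) = 25°, the dip direction.

true dip 40°, dip direction 025°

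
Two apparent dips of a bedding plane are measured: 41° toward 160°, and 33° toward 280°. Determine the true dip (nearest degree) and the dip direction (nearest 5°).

Each apparent-dip line lies in the plane. As unit vectors (x east, y north, z up), v₁ plunges 41°→160° and v₂ plunges 33°→280°.
The plane normal is n = v₁ × v₂ ∝ (-0.482, -0.682, 0.548).
tan δ = √(n_x²+n_y²)/n_z = 0.835/0.548, so δ = 56.7°.
Dip direction = atan2(-0.482, -0.682) = 215° (azimuth of n's horizontal projection).

true dip 57°, dip direction 215°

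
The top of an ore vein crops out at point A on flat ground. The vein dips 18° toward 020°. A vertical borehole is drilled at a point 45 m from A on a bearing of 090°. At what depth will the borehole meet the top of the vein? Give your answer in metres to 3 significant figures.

5.00 m

The hole lies 70° from the dip direction, so the down-dip offset is 45 × cos 70° = 15.39 m.
Depth = down-dip offset × tan(dip) = 15.39 × tan 18° = 15.39 × 0.3249
Depth = 5.00 m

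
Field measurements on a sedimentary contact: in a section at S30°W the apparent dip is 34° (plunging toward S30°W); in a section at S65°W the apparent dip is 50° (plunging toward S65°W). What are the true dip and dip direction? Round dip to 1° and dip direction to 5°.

The two traces are lines in the plane: v₁ = (sin 210°·cos 34°, cos 210°·cos 34°, −sin 34°), v₂ = (sin 245°·cos 50°, cos 245°·cos 50°, −sin 50°).
n = v₁ × v₂ = (-0.398, -0.008, 0.306) (taken with n_z > 0).
Dip δ = arctan(|n_h|/n_z) = arctan(0.398/0.306) = 52.5°.
The horizontal component of n points toward azimuth atan2(n_x, n_y) = 269°, the dip direction.

true dip 52°, dip direction 270°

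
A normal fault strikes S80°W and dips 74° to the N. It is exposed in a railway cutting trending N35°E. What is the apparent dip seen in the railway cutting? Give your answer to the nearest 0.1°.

The strike is S80°W and the section trends N35°E; the acute angle between them is β = 45°.
tan(apparent dip) = tan 74° · sin 45° = 2.4660
α = arctan(2.4660) = 67.93°

67.9°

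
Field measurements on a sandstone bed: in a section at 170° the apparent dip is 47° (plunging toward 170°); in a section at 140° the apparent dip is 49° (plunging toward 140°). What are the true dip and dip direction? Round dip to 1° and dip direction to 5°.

true dip 49°, dip direction 150°

Each apparent-dip line lies in the plane. As unit vectors (x east, y north, z up), v₁ plunges 47°→170° and v₂ plunges 49°→140°.
Cross product v₁ × v₂ gives the pole to the plane: n ∝ (0.139, -0.219, 0.224).
Dip δ = arctan(|n_h|/n_z) = arctan(0.260/0.224) = 49.2°.
Dip direction = atan2(0.139, -0.219) = 148° (azimuth of n's horizontal projection).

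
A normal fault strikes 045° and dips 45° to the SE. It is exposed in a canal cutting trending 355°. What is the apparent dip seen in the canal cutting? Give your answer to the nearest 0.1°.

37.5°

The strike is 045° and the section trends 355°; the acute angle between them is β = 50°.
tan(apparent dip) = tan 45° · sin 50° = 0.7660
α = arctan(0.7660) = 37.45°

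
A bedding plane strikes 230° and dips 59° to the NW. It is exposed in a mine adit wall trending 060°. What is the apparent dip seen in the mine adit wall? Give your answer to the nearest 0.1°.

The strike is 230° and the section trends 060°; the acute angle between them is β = 10°.
tan(apparent dip) = tan 59° · sin 10° = 0.2890
apparent dip = arctan 0.2890 = 16.12°

16.1°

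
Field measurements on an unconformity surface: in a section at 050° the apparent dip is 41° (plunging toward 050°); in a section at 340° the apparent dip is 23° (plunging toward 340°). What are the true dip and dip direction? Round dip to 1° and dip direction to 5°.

true dip 41°, dip direction 040°

Represent each trace as a vector plunging at its apparent dip toward its trend (east-north-up frame): v₁ = (0.578, 0.485, -0.656), v₂ = (-0.315, 0.865, -0.391).
n = v₁ × v₂ = (0.378, 0.432, 0.653) (taken with n_z > 0).
Dip δ = arctan(|n_h|/n_z) = arctan(0.574/0.653) = 41.3°.
Dip direction = azimuth of (n_x, n_y) = atan2(0.378, 0.432) = 41°.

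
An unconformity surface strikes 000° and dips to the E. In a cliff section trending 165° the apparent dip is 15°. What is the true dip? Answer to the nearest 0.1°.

β = acute angle between strike 000° and section 165° = 15°.
tan(true dip) = tan 15° / sin 15° = 1.0353
true dip = arctan 1.0353 = 45.99°

46.0°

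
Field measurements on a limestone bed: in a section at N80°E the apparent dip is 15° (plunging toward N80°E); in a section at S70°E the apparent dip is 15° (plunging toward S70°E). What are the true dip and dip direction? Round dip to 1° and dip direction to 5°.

The two traces are lines in the plane: v₁ = (sin 80°·cos 15°, cos 80°·cos 15°, −sin 15°), v₂ = (sin 110°·cos 15°, cos 110°·cos 15°, −sin 15°).
Cross product v₁ × v₂ gives the pole to the plane: n ∝ (0.129, -0.011, 0.467).
Dip δ = arctan(|n_h|/n_z) = arctan(0.129/0.467) = 15.5°.
Dip direction = azimuth of (n_x, n_y) = atan2(0.129, -0.011) = 95°.

true dip 16°, dip direction 095°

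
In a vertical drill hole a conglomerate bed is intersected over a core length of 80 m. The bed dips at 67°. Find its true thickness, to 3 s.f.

31.3 m

True thickness t = h · cos(dip) = 80 × cos 67°
t = 80 × 0.3907 = 31.258 m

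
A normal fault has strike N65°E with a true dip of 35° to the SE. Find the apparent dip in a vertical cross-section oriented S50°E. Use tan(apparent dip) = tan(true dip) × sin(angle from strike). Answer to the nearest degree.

The strike is N65°E and the section trends S50°E; the acute angle between them is β = 65°.
tan(apparent dip) = tan 35° · sin 65° = 0.6346
apparent dip = arctan 0.6346 = 32.40°

32°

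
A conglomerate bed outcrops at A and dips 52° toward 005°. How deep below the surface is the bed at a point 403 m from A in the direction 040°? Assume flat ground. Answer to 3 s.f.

The hole lies 35° from the dip direction, so the down-dip offset is 403 × cos 35° = 330.12 m.
Depth = down-dip offset × tan(dip) = 330.12 × tan 52° = 330.12 × 1.2799
Depth = 422.53 m

423 m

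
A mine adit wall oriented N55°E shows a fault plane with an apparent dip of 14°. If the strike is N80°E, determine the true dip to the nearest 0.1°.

30.5°

The section is 25° from the strike.
tan(true dip) = tan 14° / sin 25° = 0.5900
true dip = arctan 0.5900 = 30.54°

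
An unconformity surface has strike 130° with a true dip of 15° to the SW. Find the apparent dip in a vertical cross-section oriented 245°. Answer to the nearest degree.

The section lies 65° from the strike.
tan α = tan 15° × sin 65° = 0.2679 × 0.9063 = 0.2428
apparent dip = arctan 0.2428 = 13.65°

14°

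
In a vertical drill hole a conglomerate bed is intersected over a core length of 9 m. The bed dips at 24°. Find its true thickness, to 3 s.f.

True thickness t = h · cos(dip) = 9 × cos 24°
t = 9 × 0.9135 = 8.222 m

8.22 m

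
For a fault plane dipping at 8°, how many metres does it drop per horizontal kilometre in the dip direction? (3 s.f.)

141 m

drop per km = 1000 × tan 8° = 1000 × 0.1405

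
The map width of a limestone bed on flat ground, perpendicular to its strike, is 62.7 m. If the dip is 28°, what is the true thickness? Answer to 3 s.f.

True thickness t = w · sin(dip) = 62.7 × sin 28°
t = 62.7 × 0.4695 = 29.436 m

29.4 m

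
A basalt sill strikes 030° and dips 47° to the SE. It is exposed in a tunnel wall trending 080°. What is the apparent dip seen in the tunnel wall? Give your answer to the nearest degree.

39°

Angle between strike (030°) and section (080°): β = 50°.
tan α = tan 47° × sin 50° = 1.0724 × 0.7660 = 0.8215
apparent dip = arctan 0.8215 = 39.40°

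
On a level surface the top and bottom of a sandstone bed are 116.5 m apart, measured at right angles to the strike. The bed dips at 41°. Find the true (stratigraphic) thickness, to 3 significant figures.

True thickness t = w · sin(dip) = 116.5 × sin 41°
t = 116.5 × 0.6561 = 76.431 m

76.4 m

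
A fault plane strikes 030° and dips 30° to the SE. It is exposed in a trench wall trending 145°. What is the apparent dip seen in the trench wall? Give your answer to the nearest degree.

28°

Angle between strike (030°) and section (145°): β = 65°.
tan(apparent dip) = tan 30° · sin 65° = 0.5233
α = arctan(0.5233) = 27.62°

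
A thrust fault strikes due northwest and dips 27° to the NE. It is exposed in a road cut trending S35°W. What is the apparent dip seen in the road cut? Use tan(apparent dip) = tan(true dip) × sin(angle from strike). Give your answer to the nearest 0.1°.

26.6°

The strike is due northwest and the section trends S35°W; the acute angle between them is β = 80°.
tan α = tan 27° × sin 80° = 0.5095 × 0.9848 = 0.5018
α = arctan(0.5018) = 26.65°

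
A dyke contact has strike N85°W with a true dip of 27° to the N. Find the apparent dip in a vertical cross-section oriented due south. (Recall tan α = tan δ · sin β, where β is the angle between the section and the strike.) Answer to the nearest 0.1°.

26.9°

Angle between strike (N85°W) and section (due south): β = 85°.
tan(apparent dip) = tan 27° · sin 85° = 0.5076
α = arctan(0.5076) = 26.91°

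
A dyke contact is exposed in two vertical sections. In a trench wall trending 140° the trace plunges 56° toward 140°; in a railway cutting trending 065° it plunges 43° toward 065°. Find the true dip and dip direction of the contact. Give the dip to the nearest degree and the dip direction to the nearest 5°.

The two traces are lines in the plane: v₁ = (sin 140°·cos 56°, cos 140°·cos 56°, −sin 56°), v₂ = (sin 65°·cos 43°, cos 65°·cos 43°, −sin 43°).
n = v₁ × v₂ = (0.548, -0.304, 0.395) (taken with n_z > 0).
True dip = arccos(n_z / |n|) = arccos(0.5329) = 57.8°.
Dip direction = atan2(0.548, -0.304) = 119° (azimuth of n's horizontal projection).

true dip 58°, dip direction 120°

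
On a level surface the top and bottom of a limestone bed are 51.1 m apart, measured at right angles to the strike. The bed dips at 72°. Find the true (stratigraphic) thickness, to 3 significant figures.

48.6 m

True thickness t = w · sin(dip) = 51.1 × sin 72°
t = 51.1 × 0.9511 = 48.599 m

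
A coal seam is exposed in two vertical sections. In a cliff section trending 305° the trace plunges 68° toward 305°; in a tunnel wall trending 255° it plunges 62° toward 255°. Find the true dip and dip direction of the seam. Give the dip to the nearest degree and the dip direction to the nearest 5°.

The two traces are lines in the plane: v₁ = (sin 305°·cos 68°, cos 305°·cos 68°, −sin 68°), v₂ = (sin 255°·cos 62°, cos 255°·cos 62°, −sin 62°).
The plane normal is n = v₁ × v₂ ∝ (-0.302, 0.150, 0.135).
Dip δ = arctan(|n_h|/n_z) = arctan(0.337/0.135) = 68.2°.
The horizontal component of n points toward azimuth atan2(n_x, n_y) = 296°, the dip direction.

true dip 68°, dip direction 295°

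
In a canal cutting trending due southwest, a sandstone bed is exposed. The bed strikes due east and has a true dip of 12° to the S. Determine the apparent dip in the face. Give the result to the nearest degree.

9°

The section lies 45° from the strike.
tan(apparent dip) = tan 12° · sin 45° = 0.1503
α = arctan(0.1503) = 8.55°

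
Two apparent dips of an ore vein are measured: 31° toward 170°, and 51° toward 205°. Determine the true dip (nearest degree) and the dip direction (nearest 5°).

Represent each trace as a vector plunging at its apparent dip toward its trend (east-north-up frame): v₁ = (0.149, -0.844, -0.515), v₂ = (-0.266, -0.570, -0.777).
n = v₁ × v₂ = (-0.362, -0.253, 0.309) (taken with n_z > 0).
Dip δ = arctan(|n_h|/n_z) = arctan(0.442/0.309) = 55.0°.
Dip direction = atan2(-0.362, -0.253) = 235° (azimuth of n's horizontal projection).

true dip 55°, dip direction 235°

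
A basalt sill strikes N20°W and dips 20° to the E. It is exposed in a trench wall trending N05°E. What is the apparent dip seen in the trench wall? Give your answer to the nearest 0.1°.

The section lies 25° from the strike.
tan(apparent dip) = tan 20° · sin 25° = 0.1538
apparent dip = arctan 0.1538 = 8.74°

8.7°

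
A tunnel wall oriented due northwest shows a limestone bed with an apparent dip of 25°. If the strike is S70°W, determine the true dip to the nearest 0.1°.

27.2°

β = acute angle between strike S70°W and section due northwest = 65°.
tan δ = tan α / sin β = tan 25° / sin 65° = 0.4663 / 0.9063 = 0.5145
δ = arctan(0.5145) = 27.23°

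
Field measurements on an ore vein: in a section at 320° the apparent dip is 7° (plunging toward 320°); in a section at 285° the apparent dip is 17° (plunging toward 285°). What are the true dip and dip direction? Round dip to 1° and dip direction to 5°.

true dip 21°, dip direction 250°

The two traces are lines in the plane: v₁ = (sin 320°·cos 7°, cos 320°·cos 7°, −sin 7°), v₂ = (sin 285°·cos 17°, cos 285°·cos 17°, −sin 17°).
Cross product v₁ × v₂ gives the pole to the plane: n ∝ (-0.192, -0.074, 0.544).
True dip = arccos(n_z / |n|) = arccos(0.9354) = 20.7°.
Dip direction = azimuth of (n_x, n_y) = atan2(-0.192, -0.074) = 249°.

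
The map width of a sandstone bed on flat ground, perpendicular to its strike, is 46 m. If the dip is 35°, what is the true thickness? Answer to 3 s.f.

26.4 m

True thickness t = w · sin(dip) = 46 × sin 35°
t = 46 × 0.5736 = 26.385 m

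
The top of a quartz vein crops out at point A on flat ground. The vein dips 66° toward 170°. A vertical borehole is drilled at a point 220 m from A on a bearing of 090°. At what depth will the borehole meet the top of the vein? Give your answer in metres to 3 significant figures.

The hole lies 80° from the dip direction, so the down-dip offset is 220 × cos 80° = 38.20 m.
Depth = down-dip offset × tan(dip) = 38.20 × tan 66° = 38.20 × 2.2460
Depth = 85.80 m

85.8 m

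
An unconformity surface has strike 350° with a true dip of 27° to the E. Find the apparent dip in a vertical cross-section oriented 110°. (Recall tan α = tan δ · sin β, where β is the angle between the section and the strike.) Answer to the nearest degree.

24°

The strike is 350° and the section trends 110°; the acute angle between them is β = 60°.
tan(apparent dip) = tan 27° · sin 60° = 0.4413
α = arctan(0.4413) = 23.81°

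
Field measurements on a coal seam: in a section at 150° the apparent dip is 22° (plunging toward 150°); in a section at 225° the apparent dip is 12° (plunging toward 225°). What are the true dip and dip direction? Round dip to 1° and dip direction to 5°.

Each apparent-dip line lies in the plane. As unit vectors (x east, y north, z up), v₁ plunges 22°→150° and v₂ plunges 12°→225°.
Cross product v₁ × v₂ gives the pole to the plane: n ∝ (0.092, -0.355, 0.876).
Dip δ = arctan(|n_h|/n_z) = arctan(0.367/0.876) = 22.7°.
The horizontal component of n points toward azimuth atan2(n_x, n_y) = 165°, the dip direction.

true dip 23°, dip direction 165°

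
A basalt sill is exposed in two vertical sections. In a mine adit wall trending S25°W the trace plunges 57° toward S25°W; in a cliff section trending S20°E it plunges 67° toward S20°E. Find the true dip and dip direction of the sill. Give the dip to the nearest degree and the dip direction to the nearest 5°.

Represent each trace as a vector plunging at its apparent dip toward its trend (east-north-up frame): v₁ = (-0.230, -0.494, -0.839), v₂ = (0.134, -0.367, -0.921).
n = v₁ × v₂ = (0.146, -0.324, 0.150) (taken with n_z > 0).
True dip = arccos(n_z / |n|) = arccos(0.3898) = 67.1°.
The horizontal component of n points toward azimuth atan2(n_x, n_y) = 156°, the dip direction.

true dip 67°, dip direction 155°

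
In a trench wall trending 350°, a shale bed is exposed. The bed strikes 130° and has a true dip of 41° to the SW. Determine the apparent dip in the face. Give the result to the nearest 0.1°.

29.2°

Angle between strike (130°) and section (350°): β = 40°.
tan α = tan 41° × sin 40° = 0.8693 × 0.6428 = 0.5588
apparent dip = arctan 0.5588 = 29.20°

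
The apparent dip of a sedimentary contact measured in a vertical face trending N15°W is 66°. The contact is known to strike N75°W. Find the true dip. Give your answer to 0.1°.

β = acute angle between strike N75°W and section N15°W = 60°.
tan δ = tan α / sin β = tan 66° / sin 60° = 2.2460 / 0.8660 = 2.5935
true dip = arctan 2.5935 = 68.91°

68.9°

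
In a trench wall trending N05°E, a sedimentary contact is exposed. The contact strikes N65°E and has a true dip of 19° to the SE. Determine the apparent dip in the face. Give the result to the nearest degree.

Angle between strike (N65°E) and section (N05°E): β = 60°.
tan(apparent dip) = tan 19° · sin 60° = 0.2982
α = arctan(0.2982) = 16.60°

17°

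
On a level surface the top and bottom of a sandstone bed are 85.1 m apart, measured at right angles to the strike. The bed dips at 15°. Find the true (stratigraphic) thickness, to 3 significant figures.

True thickness t = w · sin(dip) = 85.1 × sin 15°
t = 85.1 × 0.2588 = 22.026 m

22.0 m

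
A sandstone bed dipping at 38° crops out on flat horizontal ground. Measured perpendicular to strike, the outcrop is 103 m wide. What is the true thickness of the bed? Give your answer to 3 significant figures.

63.4 m

True thickness t = w · sin(dip) = 103 × sin 38°
t = 103 × 0.6157 = 63.413 m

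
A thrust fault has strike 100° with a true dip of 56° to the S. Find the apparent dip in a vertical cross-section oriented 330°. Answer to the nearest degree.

49°

Angle between strike (100°) and section (330°): β = 50°.
tan(apparent dip) = tan 56° · sin 50° = 1.1357
α = arctan(1.1357) = 48.64°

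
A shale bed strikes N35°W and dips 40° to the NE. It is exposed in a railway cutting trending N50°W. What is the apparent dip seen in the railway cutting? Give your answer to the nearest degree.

The section lies 15° from the strike.
tan(apparent dip) = tan 40° · sin 15° = 0.2172
apparent dip = arctan 0.2172 = 12.25°

12°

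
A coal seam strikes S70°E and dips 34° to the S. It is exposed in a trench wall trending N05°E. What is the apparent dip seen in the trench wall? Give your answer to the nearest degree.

33°

Angle between strike (S70°E) and section (N05°E): β = 75°.
tan(apparent dip) = tan 34° · sin 75° = 0.6515
apparent dip = arctan 0.6515 = 33.09°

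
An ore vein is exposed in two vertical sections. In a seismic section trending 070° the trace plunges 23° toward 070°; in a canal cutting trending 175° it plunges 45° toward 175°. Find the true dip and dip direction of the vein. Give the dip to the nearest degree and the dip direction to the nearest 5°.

true dip 51°, dip direction 140°

Each apparent-dip line lies in the plane. As unit vectors (x east, y north, z up), v₁ plunges 23°→070° and v₂ plunges 45°→175°.
n = v₁ × v₂ = (0.498, -0.588, 0.629) (taken with n_z > 0).
True dip = arccos(n_z / |n|) = arccos(0.6324) = 50.8°.
The horizontal component of n points toward azimuth atan2(n_x, n_y) = 140°, the dip direction.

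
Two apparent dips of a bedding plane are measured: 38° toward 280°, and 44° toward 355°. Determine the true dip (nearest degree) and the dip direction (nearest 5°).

true dip 48°, dip direction 325°

Represent each trace as a vector plunging at its apparent dip toward its trend (east-north-up frame): v₁ = (-0.776, 0.137, -0.616), v₂ = (-0.063, 0.717, -0.695).
The plane normal is n = v₁ × v₂ ∝ (-0.346, 0.500, 0.548).
True dip = arccos(n_z / |n|) = arccos(0.6689) = 48.0°.
Dip direction = azimuth of (n_x, n_y) = atan2(-0.346, 0.500) = 325°.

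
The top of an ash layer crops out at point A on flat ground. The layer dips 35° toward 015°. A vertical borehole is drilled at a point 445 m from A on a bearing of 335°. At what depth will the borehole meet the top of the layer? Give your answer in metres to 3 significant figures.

The hole lies 40° from the dip direction, so the down-dip offset is 445 × cos 40° = 340.89 m.
Depth = down-dip offset × tan(dip) = 340.89 × tan 35° = 340.89 × 0.7002
Depth = 238.69 m

239 m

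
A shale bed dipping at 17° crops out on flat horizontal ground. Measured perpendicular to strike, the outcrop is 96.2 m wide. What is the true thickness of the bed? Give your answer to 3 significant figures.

True thickness t = w · sin(dip) = 96.2 × sin 17°
t = 96.2 × 0.2924 = 28.126 m

28.1 m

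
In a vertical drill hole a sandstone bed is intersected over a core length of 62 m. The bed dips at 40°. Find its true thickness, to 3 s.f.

47.5 m

True thickness t = h · cos(dip) = 62 × cos 40°
t = 62 × 0.7660 = 47.495 m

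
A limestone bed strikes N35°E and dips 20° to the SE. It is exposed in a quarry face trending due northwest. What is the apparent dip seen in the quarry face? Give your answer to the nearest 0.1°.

The section lies 80° from the strike.
tan α = tan 20° × sin 80° = 0.3640 × 0.9848 = 0.3584
α = arctan(0.3584) = 19.72°

19.7°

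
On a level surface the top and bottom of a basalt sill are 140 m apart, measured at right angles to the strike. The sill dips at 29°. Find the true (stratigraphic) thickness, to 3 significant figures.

67.9 m

True thickness t = w · sin(dip) = 140 × sin 29°
t = 140 × 0.4848 = 67.873 m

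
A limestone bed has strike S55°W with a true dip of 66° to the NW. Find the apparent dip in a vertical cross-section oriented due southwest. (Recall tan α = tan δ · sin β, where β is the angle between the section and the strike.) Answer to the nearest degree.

Angle between strike (S55°W) and section (due southwest): β = 10°.
tan α = tan 66° × sin 10° = 2.2460 × 0.1736 = 0.3900
apparent dip = arctan 0.3900 = 21.31°

21°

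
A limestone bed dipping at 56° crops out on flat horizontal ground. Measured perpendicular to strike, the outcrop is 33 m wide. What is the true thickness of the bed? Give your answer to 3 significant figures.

True thickness t = w · sin(dip) = 33 × sin 56°
t = 33 × 0.8290 = 27.358 m

27.4 m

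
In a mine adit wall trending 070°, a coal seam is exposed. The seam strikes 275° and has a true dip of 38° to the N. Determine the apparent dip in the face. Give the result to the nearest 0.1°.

18.3°

The section lies 25° from the strike.
tan α = tan 38° × sin 25° = 0.7813 × 0.4226 = 0.3302
α = arctan(0.3302) = 18.27°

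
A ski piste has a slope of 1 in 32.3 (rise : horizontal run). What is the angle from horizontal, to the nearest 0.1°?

tan θ = 1/32.3 = 0.0310
θ = arctan(0.0310) = 1.77°

1.8°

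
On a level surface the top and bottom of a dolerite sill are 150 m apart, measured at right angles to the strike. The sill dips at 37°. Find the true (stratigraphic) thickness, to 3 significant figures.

True thickness t = w · sin(dip) = 150 × sin 37°
t = 150 × 0.6018 = 90.272 m

90.3 m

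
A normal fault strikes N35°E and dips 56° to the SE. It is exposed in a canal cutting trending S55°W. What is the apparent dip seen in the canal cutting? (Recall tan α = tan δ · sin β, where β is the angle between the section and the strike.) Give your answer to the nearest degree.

The section lies 20° from the strike.
tan(apparent dip) = tan 56° · sin 20° = 0.5071
apparent dip = arctan 0.5071 = 26.89°

27°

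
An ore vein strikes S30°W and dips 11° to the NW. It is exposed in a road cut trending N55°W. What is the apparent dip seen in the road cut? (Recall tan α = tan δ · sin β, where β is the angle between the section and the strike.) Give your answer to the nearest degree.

11°

The strike is S30°W and the section trends N55°W; the acute angle between them is β = 85°.
tan α = tan 11° × sin 85° = 0.1944 × 0.9962 = 0.1936
α = arctan(0.1936) = 10.96°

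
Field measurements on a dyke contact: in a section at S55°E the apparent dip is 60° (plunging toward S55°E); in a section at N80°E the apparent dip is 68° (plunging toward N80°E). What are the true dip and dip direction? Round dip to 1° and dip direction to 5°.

Represent each trace as a vector plunging at its apparent dip toward its trend (east-north-up frame): v₁ = (0.410, -0.287, -0.866), v₂ = (0.369, 0.065, -0.927).
Cross product v₁ × v₂ gives the pole to the plane: n ∝ (0.322, 0.060, 0.132).
tan δ = √(n_x²+n_y²)/n_z = 0.328/0.132, so δ = 68.0°.
Dip direction = atan2(0.322, 0.060) = 79° (azimuth of n's horizontal projection).

true dip 68°, dip direction 080°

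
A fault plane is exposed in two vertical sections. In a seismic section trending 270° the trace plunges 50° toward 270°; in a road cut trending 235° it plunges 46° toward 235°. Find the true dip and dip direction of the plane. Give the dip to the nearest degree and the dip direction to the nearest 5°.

The two traces are lines in the plane: v₁ = (sin 270°·cos 50°, cos 270°·cos 50°, −sin 50°), v₂ = (sin 235°·cos 46°, cos 235°·cos 46°, −sin 46°).
The plane normal is n = v₁ × v₂ ∝ (-0.305, -0.026, 0.256).
tan δ = √(n_x²+n_y²)/n_z = 0.306/0.256, so δ = 50.1°.
Dip direction = atan2(-0.305, -0.026) = 265° (azimuth of n's horizontal projection).

true dip 50°, dip direction 265°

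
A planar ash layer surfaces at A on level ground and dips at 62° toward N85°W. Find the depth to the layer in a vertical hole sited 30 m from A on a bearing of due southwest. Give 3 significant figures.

The hole lies 50° from the dip direction, so the down-dip offset is 30 × cos 50° = 19.28 m.
Depth = down-dip offset × tan(dip) = 19.28 × tan 62° = 19.28 × 1.8807
Depth = 36.27 m

36.3 m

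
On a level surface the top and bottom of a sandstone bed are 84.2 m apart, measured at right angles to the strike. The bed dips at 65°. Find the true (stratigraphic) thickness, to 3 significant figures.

True thickness t = w · sin(dip) = 84.2 × sin 65°
t = 84.2 × 0.9063 = 76.311 m

76.3 m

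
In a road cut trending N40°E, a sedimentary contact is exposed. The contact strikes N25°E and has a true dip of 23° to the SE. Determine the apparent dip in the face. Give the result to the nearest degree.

6°

Angle between strike (N25°E) and section (N40°E): β = 15°.
tan(apparent dip) = tan 23° · sin 15° = 0.1099
α = arctan(0.1099) = 6.27°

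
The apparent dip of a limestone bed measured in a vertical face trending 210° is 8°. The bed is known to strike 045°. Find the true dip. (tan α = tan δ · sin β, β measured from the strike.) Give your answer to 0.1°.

The section is 15° from the strike.
tan δ = tan α / sin β = tan 8° / sin 15° = 0.1405 / 0.2588 = 0.5430
true dip = arctan 0.5430 = 28.50°

28.5°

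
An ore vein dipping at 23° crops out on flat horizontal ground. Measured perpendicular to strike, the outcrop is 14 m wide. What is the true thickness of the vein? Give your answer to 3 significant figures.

True thickness t = w · sin(dip) = 14 × sin 23°
t = 14 × 0.3907 = 5.470 m

5.47 m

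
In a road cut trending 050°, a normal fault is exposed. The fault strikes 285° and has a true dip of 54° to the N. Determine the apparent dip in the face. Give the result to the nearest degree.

48°

Angle between strike (285°) and section (050°): β = 55°.
tan(apparent dip) = tan 54° · sin 55° = 1.1275
α = arctan(1.1275) = 48.43°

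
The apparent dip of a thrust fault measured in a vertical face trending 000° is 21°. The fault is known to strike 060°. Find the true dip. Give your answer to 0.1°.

β = acute angle between strike 060° and section 000° = 60°.
tan(true dip) = tan 21° / sin 60° = 0.4432
true dip = arctan 0.4432 = 23.91°

23.9°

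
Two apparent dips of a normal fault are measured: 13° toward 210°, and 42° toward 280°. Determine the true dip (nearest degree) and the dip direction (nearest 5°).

Each apparent-dip line lies in the plane. As unit vectors (x east, y north, z up), v₁ plunges 13°→210° and v₂ plunges 42°→280°.
Cross product v₁ × v₂ gives the pole to the plane: n ∝ (-0.594, 0.161, 0.680).
tan δ = √(n_x²+n_y²)/n_z = 0.615/0.680, so δ = 42.1°.
The horizontal component of n points toward azimuth atan2(n_x, n_y) = 285°, the dip direction.

true dip 42°, dip direction 285°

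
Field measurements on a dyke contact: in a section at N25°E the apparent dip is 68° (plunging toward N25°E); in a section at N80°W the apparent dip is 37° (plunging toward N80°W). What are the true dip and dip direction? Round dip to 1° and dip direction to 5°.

true dip 71°, dip direction 355°

Represent each trace as a vector plunging at its apparent dip toward its trend (east-north-up frame): v₁ = (0.158, 0.340, -0.927), v₂ = (-0.787, 0.139, -0.602).
n = v₁ × v₂ = (-0.076, 0.825, 0.289) (taken with n_z > 0).
True dip = arccos(n_z / |n|) = arccos(0.3295) = 70.8°.
Dip direction = atan2(-0.076, 0.825) = 355° (azimuth of n's horizontal projection).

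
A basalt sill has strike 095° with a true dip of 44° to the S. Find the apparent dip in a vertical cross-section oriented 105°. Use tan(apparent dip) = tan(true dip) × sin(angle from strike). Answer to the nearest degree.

Angle between strike (095°) and section (105°): β = 10°.
tan(apparent dip) = tan 44° · sin 10° = 0.1677
apparent dip = arctan 0.1677 = 9.52°

10°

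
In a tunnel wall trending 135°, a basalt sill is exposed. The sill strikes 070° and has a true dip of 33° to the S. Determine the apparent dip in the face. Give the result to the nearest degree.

30°

The strike is 070° and the section trends 135°; the acute angle between them is β = 65°.
tan(apparent dip) = tan 33° · sin 65° = 0.5886
α = arctan(0.5886) = 30.48°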